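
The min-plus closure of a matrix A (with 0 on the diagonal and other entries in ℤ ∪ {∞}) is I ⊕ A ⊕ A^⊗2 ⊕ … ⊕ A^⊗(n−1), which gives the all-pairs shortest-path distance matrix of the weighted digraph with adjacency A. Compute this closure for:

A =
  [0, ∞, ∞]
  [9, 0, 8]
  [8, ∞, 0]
Closure =
  [0, ∞, ∞]
  [9, 0, 8]
  [8, ∞, 0]

This is the Floyd-Warshall all-pairs shortest-path computation. For each intermediate vertex k = 0, 1, …, 2, update dist[i][j] ← min(dist[i][j], dist[i][k] + dist[k][j]). The final matrix gives, for each (i, j), the minimum total weight of any directed path from i to j (possibly empty when i = j).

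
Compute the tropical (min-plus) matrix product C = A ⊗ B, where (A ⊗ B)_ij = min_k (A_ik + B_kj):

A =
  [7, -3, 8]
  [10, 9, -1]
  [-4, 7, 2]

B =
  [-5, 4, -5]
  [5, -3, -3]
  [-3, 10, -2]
A ⊗ B =
  [2, -6, -6]
  [-4, 6, -3]
  [-9, 0, -9]

Apply the min-plus product entry-by-entry:
  C[0][0] = min over k of (A[0][0] + B[0][0] = 7 + -5 = 2, A[0][1] + B[1][0] = -3 + 5 = 2, A[0][2] + B[2][0] = 8 + -3 = 5) = 2 (attained at k = 0)
  C[0][1] = min over k of (A[0][0] + B[0][1] = 7 + 4 = 11, A[0][1] + B[1][1] = -3 + -3 = -6, A[0][2] + B[2][1] = 8 + 10 = 18) = -6 (attained at k = 1)
  C[0][2] = min over k of (A[0][0] + B[0][2] = 7 + -5 = 2, A[0][1] + B[1][2] = -3 + -3 = -6, A[0][2] + B[2][2] = 8 + -2 = 6) = -6 (attained at k = 1)
  C[1][0] = min over k of (A[1][0] + B[0][0] = 10 + -5 = 5, A[1][1] + B[1][0] = 9 + 5 = 14, A[1][2] + B[2][0] = -1 + -3 = -4) = -4 (attained at k = 2)
  C[1][1] = min over k of (A[1][0] + B[0][1] = 10 + 4 = 14, A[1][1] + B[1][1] = 9 + -3 = 6, A[1][2] + B[2][1] = -1 + 10 = 9) = 6 (attained at k = 1)
  C[1][2] = min over k of (A[1][0] + B[0][2] = 10 + -5 = 5, A[1][1] + B[1][2] = 9 + -3 = 6, A[1][2] + B[2][2] = -1 + -2 = -3) = -3 (attained at k = 2)
  C[2][0] = min over k of (A[2][0] + B[0][0] = -4 + -5 = -9, A[2][1] + B[1][0] = 7 + 5 = 12, A[2][2] + B[2][0] = 2 + -3 = -1) = -9 (attained at k = 0)
  C[2][1] = min over k of (A[2][0] + B[0][1] = -4 + 4 = 0, A[2][1] + B[1][1] = 7 + -3 = 4, A[2][2] + B[2][1] = 2 + 10 = 12) = 0 (attained at k = 0)
  C[2][2] = min over k of (A[2][0] + B[0][2] = -4 + -5 = -9, A[2][1] + B[1][2] = 7 + -3 = 4, A[2][2] + B[2][2] = 2 + -2 = 0) = -9 (attained at k = 0)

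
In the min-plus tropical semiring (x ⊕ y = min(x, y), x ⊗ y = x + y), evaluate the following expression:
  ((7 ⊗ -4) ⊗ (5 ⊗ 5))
((7 ⊗ -4) ⊗ (5 ⊗ 5)) = 13

Expand innermost to outermost. Recall ⊕ takes the minimum of its arguments and ⊗ takes their sum. Working out the expression ((7 ⊗ -4) ⊗ (5 ⊗ 5)) gives 13.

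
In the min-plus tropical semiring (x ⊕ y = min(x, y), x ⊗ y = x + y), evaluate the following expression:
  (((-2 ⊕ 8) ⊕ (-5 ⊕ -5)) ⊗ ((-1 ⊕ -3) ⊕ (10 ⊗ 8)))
(((-2 ⊕ 8) ⊕ (-5 ⊕ -5)) ⊗ ((-1 ⊕ -3) ⊕ (10 ⊗ 8))) = -8

Expand innermost to outermost. Recall ⊕ takes the minimum of its arguments and ⊗ takes their sum. Working out the expression (((-2 ⊕ 8) ⊕ (-5 ⊕ -5)) ⊗ ((-1 ⊕ -3) ⊕ (10 ⊗ 8))) gives -8.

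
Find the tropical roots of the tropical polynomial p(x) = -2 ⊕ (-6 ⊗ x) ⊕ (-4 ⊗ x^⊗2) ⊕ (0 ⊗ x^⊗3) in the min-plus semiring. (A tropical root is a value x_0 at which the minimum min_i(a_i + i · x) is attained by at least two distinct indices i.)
Roots: {-4, -2, 4}

Each tropical root is a break point of the lower envelope of the lines y = a_i + i · x (there are 4 lines, with slopes 0, 1, ..., 3). Only the lines that attain the minimum somewhere contribute to roots; other lines are dominated. Here the surviving (envelope) indices are i = 3, i = 2, i = 1, i = 0.
Intersections between consecutive envelope lines give the roots: for adjacent envelope indices i < j the intersection is x = (a_i − a_j) / (j − i). Reading off the sorted break points: {-4, -2, 4}.
Verification: at each break x_0, at least two indices attain the minimum of min_i(a_i + i · x_0).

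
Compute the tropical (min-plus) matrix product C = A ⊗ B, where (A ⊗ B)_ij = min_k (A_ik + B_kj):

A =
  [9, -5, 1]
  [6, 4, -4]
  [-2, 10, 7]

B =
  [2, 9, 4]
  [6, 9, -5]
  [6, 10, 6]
A ⊗ B =
  [1, 4, -10]
  [2, 6, -1]
  [0, 7, 2]

Apply the min-plus product entry-by-entry:
  C[0][0] = min over k of (A[0][0] + B[0][0] = 9 + 2 = 11, A[0][1] + B[1][0] = -5 + 6 = 1, A[0][2] + B[2][0] = 1 + 6 = 7) = 1 (attained at k = 1)
  C[0][1] = min over k of (A[0][0] + B[0][1] = 9 + 9 = 18, A[0][1] + B[1][1] = -5 + 9 = 4, A[0][2] + B[2][1] = 1 + 10 = 11) = 4 (attained at k = 1)
  C[0][2] = min over k of (A[0][0] + B[0][2] = 9 + 4 = 13, A[0][1] + B[1][2] = -5 + -5 = -10, A[0][2] + B[2][2] = 1 + 6 = 7) = -10 (attained at k = 1)
  C[1][0] = min over k of (A[1][0] + B[0][0] = 6 + 2 = 8, A[1][1] + B[1][0] = 4 + 6 = 10, A[1][2] + B[2][0] = -4 + 6 = 2) = 2 (attained at k = 2)
  C[1][1] = min over k of (A[1][0] + B[0][1] = 6 + 9 = 15, A[1][1] + B[1][1] = 4 + 9 = 13, A[1][2] + B[2][1] = -4 + 10 = 6) = 6 (attained at k = 2)
  C[1][2] = min over k of (A[1][0] + B[0][2] = 6 + 4 = 10, A[1][1] + B[1][2] = 4 + -5 = -1, A[1][2] + B[2][2] = -4 + 6 = 2) = -1 (attained at k = 1)
  C[2][0] = min over k of (A[2][0] + B[0][0] = -2 + 2 = 0, A[2][1] + B[1][0] = 10 + 6 = 16, A[2][2] + B[2][0] = 7 + 6 = 13) = 0 (attained at k = 0)
  C[2][1] = min over k of (A[2][0] + B[0][1] = -2 + 9 = 7, A[2][1] + B[1][1] = 10 + 9 = 19, A[2][2] + B[2][1] = 7 + 10 = 17) = 7 (attained at k = 0)
  C[2][2] = min over k of (A[2][0] + B[0][2] = -2 + 4 = 2, A[2][1] + B[1][2] = 10 + -5 = 5, A[2][2] + B[2][2] = 7 + 6 = 13) = 2 (attained at k = 0)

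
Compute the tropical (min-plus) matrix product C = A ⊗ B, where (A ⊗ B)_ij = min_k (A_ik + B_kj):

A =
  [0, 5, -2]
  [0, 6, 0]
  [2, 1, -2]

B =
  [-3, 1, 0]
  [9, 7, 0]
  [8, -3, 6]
A ⊗ B =
  [-3, -5, 0]
  [-3, -3, 0]
  [-1, -5, 1]

Apply the min-plus product entry-by-entry:
  C[0][0] = min over k of (A[0][0] + B[0][0] = 0 + -3 = -3, A[0][1] + B[1][0] = 5 + 9 = 14, A[0][2] + B[2][0] = -2 + 8 = 6) = -3 (attained at k = 0)
  C[0][1] = min over k of (A[0][0] + B[0][1] = 0 + 1 = 1, A[0][1] + B[1][1] = 5 + 7 = 12, A[0][2] + B[2][1] = -2 + -3 = -5) = -5 (attained at k = 2)
  C[0][2] = min over k of (A[0][0] + B[0][2] = 0 + 0 = 0, A[0][1] + B[1][2] = 5 + 0 = 5, A[0][2] + B[2][2] = -2 + 6 = 4) = 0 (attained at k = 0)
  C[1][0] = min over k of (A[1][0] + B[0][0] = 0 + -3 = -3, A[1][1] + B[1][0] = 6 + 9 = 15, A[1][2] + B[2][0] = 0 + 8 = 8) = -3 (attained at k = 0)
  C[1][1] = min over k of (A[1][0] + B[0][1] = 0 + 1 = 1, A[1][1] + B[1][1] = 6 + 7 = 13, A[1][2] + B[2][1] = 0 + -3 = -3) = -3 (attained at k = 2)
  C[1][2] = min over k of (A[1][0] + B[0][2] = 0 + 0 = 0, A[1][1] + B[1][2] = 6 + 0 = 6, A[1][2] + B[2][2] = 0 + 6 = 6) = 0 (attained at k = 0)
  C[2][0] = min over k of (A[2][0] + B[0][0] = 2 + -3 = -1, A[2][1] + B[1][0] = 1 + 9 = 10, A[2][2] + B[2][0] = -2 + 8 = 6) = -1 (attained at k = 0)
  C[2][1] = min over k of (A[2][0] + B[0][1] = 2 + 1 = 3, A[2][1] + B[1][1] = 1 + 7 = 8, A[2][2] + B[2][1] = -2 + -3 = -5) = -5 (attained at k = 2)
  C[2][2] = min over k of (A[2][0] + B[0][2] = 2 + 0 = 2, A[2][1] + B[1][2] = 1 + 0 = 1, A[2][2] + B[2][2] = -2 + 6 = 4) = 1 (attained at k = 1)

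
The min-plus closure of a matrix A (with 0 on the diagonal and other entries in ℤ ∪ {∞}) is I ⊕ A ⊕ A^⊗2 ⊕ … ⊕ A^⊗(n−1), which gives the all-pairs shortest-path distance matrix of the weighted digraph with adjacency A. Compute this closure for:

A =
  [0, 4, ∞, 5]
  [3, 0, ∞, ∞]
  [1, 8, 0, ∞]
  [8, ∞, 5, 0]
Closure =
  [0, 4, 10, 5]
  [3, 0, 13, 8]
  [1, 5, 0, 6]
  [6, 10, 5, 0]

This is the Floyd-Warshall all-pairs shortest-path computation. For each intermediate vertex k = 0, 1, …, 3, update dist[i][j] ← min(dist[i][j], dist[i][k] + dist[k][j]). The final matrix gives, for each (i, j), the minimum total weight of any directed path from i to j (possibly empty when i = j).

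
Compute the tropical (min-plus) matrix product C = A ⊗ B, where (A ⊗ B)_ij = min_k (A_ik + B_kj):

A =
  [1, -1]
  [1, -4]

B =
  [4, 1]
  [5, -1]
A ⊗ B =
  [4, -2]
  [1, -5]

Apply the min-plus product entry-by-entry:
  C[0][0] = min over k of (A[0][0] + B[0][0] = 1 + 4 = 5, A[0][1] + B[1][0] = -1 + 5 = 4) = 4 (attained at k = 1)
  C[0][1] = min over k of (A[0][0] + B[0][1] = 1 + 1 = 2, A[0][1] + B[1][1] = -1 + -1 = -2) = -2 (attained at k = 1)
  C[1][0] = min over k of (A[1][0] + B[0][0] = 1 + 4 = 5, A[1][1] + B[1][0] = -4 + 5 = 1) = 1 (attained at k = 1)
  C[1][1] = min over k of (A[1][0] + B[0][1] = 1 + 1 = 2, A[1][1] + B[1][1] = -4 + -1 = -5) = -5 (attained at k = 1)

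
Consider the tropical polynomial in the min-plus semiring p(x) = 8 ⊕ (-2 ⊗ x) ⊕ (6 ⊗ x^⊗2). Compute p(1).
p(1) = -1

A tropical monomial a ⊗ x^⊗i evaluates to a + i · x. Evaluating each term at x = 1:
  Term 0 contributes 8 + 0 · 1 = 8
  Term 1 contributes -2 + 1 · 1 = -1
  Term 2 contributes 6 + 2 · 1 = 8
p(1) = ⊕ of these = min[8, -1, 8] = -1.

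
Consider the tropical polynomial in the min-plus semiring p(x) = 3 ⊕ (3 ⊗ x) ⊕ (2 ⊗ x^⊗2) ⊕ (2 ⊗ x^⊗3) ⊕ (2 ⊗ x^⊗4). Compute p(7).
p(7) = 3

A tropical monomial a ⊗ x^⊗i evaluates to a + i · x. Evaluating each term at x = 7:
  Term 0 contributes 3 + 0 · 7 = 3
  Term 1 contributes 3 + 1 · 7 = 10
  Term 2 contributes 2 + 2 · 7 = 16
  Term 3 contributes 2 + 3 · 7 = 23
  Term 4 contributes 2 + 4 · 7 = 30
p(7) = ⊕ of these = min[3, 10, 16, 23, 30] = 3.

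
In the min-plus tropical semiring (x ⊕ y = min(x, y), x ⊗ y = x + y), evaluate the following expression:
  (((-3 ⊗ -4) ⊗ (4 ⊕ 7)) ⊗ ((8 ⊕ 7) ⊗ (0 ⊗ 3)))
(((-3 ⊗ -4) ⊗ (4 ⊕ 7)) ⊗ ((8 ⊕ 7) ⊗ (0 ⊗ 3))) = 7

Expand innermost to outermost. Recall ⊕ takes the minimum of its arguments and ⊗ takes their sum. Working out the expression (((-3 ⊗ -4) ⊗ (4 ⊕ 7)) ⊗ ((8 ⊕ 7) ⊗ (0 ⊗ 3))) gives 7.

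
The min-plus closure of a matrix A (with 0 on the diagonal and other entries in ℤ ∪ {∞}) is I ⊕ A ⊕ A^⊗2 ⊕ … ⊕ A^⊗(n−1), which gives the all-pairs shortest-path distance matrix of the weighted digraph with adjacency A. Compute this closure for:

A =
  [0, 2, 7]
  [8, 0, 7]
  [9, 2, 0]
Closure =
  [0, 2, 7]
  [8, 0, 7]
  [9, 2, 0]

This is the Floyd-Warshall all-pairs shortest-path computation. For each intermediate vertex k = 0, 1, …, 2, update dist[i][j] ← min(dist[i][j], dist[i][k] + dist[k][j]). The final matrix gives, for each (i, j), the minimum total weight of any directed path from i to j (possibly empty when i = j).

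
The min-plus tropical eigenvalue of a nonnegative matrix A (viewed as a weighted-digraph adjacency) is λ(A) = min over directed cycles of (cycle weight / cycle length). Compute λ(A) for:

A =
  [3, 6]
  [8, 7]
λ(A) = 3

Enumerate directed cycles and compute their means (weight / length). Sample:
  cycle 0 → 0: weight = 3, length = 1, mean = 3/1 ≈ 3.000
  cycle 1 → 1: weight = 7, length = 1, mean = 7/1 ≈ 7.000
  cycle 0 → 1 → 0: weight = 14, length = 2, mean = 14/2 ≈ 7.000
  cycle 1 → 0 → 1: weight = 14, length = 2, mean = 14/2 ≈ 7.000
Minimum mean = 3.000, attained e.g. along the cycle 0 → 0 with weight 3 and length 1. So λ(A) = 3/1 = 3.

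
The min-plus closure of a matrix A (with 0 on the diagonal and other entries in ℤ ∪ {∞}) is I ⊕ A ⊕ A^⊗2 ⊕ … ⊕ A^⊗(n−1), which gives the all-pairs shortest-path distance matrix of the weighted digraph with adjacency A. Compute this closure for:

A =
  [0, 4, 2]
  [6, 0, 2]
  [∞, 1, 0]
Closure =
  [0, 3, 2]
  [6, 0, 2]
  [7, 1, 0]

This is the Floyd-Warshall all-pairs shortest-path computation. For each intermediate vertex k = 0, 1, …, 2, update dist[i][j] ← min(dist[i][j], dist[i][k] + dist[k][j]). The final matrix gives, for each (i, j), the minimum total weight of any directed path from i to j (possibly empty when i = j).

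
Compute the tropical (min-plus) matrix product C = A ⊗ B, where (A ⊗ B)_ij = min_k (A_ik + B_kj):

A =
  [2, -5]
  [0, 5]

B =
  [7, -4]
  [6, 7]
A ⊗ B =
  [1, -2]
  [7, -4]

Apply the min-plus product entry-by-entry:
  C[0][0] = min over k of (A[0][0] + B[0][0] = 2 + 7 = 9, A[0][1] + B[1][0] = -5 + 6 = 1) = 1 (attained at k = 1)
  C[0][1] = min over k of (A[0][0] + B[0][1] = 2 + -4 = -2, A[0][1] + B[1][1] = -5 + 7 = 2) = -2 (attained at k = 0)
  C[1][0] = min over k of (A[1][0] + B[0][0] = 0 + 7 = 7, A[1][1] + B[1][0] = 5 + 6 = 11) = 7 (attained at k = 0)
  C[1][1] = min over k of (A[1][0] + B[0][1] = 0 + -4 = -4, A[1][1] + B[1][1] = 5 + 7 = 12) = -4 (attained at k = 0)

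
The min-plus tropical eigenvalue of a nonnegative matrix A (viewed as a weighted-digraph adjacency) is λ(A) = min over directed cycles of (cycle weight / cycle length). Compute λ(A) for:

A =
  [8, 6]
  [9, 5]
λ(A) = 5

Enumerate directed cycles and compute their means (weight / length). Sample:
  cycle 0 → 0: weight = 8, length = 1, mean = 8/1 ≈ 8.000
  cycle 1 → 1: weight = 5, length = 1, mean = 5/1 ≈ 5.000
  cycle 0 → 1 → 0: weight = 15, length = 2, mean = 15/2 ≈ 7.500
  cycle 1 → 0 → 1: weight = 15, length = 2, mean = 15/2 ≈ 7.500
Minimum mean = 5.000, attained e.g. along the cycle 1 → 1 with weight 5 and length 1. So λ(A) = 5/1 = 5.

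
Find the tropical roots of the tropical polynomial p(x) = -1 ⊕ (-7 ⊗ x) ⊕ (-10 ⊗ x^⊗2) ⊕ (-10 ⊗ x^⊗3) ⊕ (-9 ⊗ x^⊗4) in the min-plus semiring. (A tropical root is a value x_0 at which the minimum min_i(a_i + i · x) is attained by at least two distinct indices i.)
Roots: {-1, 0, 3, 6}

Each tropical root is a break point of the lower envelope of the lines y = a_i + i · x (there are 5 lines, with slopes 0, 1, ..., 4). Only the lines that attain the minimum somewhere contribute to roots; other lines are dominated. Here the surviving (envelope) indices are i = 4, i = 3, i = 2, i = 1, i = 0.
Intersections between consecutive envelope lines give the roots: for adjacent envelope indices i < j the intersection is x = (a_i − a_j) / (j − i). Reading off the sorted break points: {-1, 0, 3, 6}.
Verification: at each break x_0, at least two indices attain the minimum of min_i(a_i + i · x_0).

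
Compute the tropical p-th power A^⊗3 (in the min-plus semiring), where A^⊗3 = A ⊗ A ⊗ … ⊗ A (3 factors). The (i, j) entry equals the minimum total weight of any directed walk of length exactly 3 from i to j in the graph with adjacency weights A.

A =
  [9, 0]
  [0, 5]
A^⊗3 =
  [5, 0]
  [0, 5]

Each entry (A^⊗3)_ij equals the minimum over all length-3 walks i = v_0 → v_1 → … → v_3 = j of Σ_t A[v_t][v_{t+1}]. For example, for (i, j) = (0, 1) we minimise over 4 possible intermediate vertex sequences; the minimum is 0, attained along the walk 0 → 1 → 0 → 1.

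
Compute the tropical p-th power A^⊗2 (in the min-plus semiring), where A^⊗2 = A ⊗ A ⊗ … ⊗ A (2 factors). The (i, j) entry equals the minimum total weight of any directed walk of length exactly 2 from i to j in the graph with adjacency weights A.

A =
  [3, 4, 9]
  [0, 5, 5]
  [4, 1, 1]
A^⊗2 =
  [4, 7, 9]
  [3, 4, 6]
  [1, 2, 2]

Each entry (A^⊗2)_ij equals the minimum over all length-2 walks i = v_0 → v_1 → … → v_2 = j of Σ_t A[v_t][v_{t+1}]. For example, for (i, j) = (0, 2) we minimise over 3 possible intermediate vertex sequences; the minimum is 9, attained along the walk 0 → 1 → 2.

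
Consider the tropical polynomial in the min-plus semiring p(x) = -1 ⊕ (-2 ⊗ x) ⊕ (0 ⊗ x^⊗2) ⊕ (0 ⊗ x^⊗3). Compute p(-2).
p(-2) = -6

A tropical monomial a ⊗ x^⊗i evaluates to a + i · x. Evaluating each term at x = -2:
  Term 0 contributes -1 + 0 · -2 = -1
  Term 1 contributes -2 + 1 · -2 = -4
  Term 2 contributes 0 + 2 · -2 = -4
  Term 3 contributes 0 + 3 · -2 = -6
p(-2) = ⊕ of these = min[-1, -4, -4, -6] = -6.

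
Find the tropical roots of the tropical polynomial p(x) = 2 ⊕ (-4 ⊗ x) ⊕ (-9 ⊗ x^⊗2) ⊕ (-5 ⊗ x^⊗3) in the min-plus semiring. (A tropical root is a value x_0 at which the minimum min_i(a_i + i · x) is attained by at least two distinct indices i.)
Roots: {-4, 5, 6}

Each tropical root is a break point of the lower envelope of the lines y = a_i + i · x (there are 4 lines, with slopes 0, 1, ..., 3). Only the lines that attain the minimum somewhere contribute to roots; other lines are dominated. Here the surviving (envelope) indices are i = 3, i = 2, i = 1, i = 0.
Intersections between consecutive envelope lines give the roots: for adjacent envelope indices i < j the intersection is x = (a_i − a_j) / (j − i). Reading off the sorted break points: {-4, 5, 6}.
Verification: at each break x_0, at least two indices attain the minimum of min_i(a_i + i · x_0).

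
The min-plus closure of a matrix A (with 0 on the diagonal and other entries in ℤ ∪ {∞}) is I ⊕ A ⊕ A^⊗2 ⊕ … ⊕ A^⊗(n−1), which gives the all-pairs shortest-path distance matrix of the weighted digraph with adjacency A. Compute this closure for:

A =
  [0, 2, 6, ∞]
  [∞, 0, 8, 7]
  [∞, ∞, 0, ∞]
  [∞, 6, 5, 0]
Closure =
  [0, 2, 6, 9]
  [∞, 0, 8, 7]
  [∞, ∞, 0, ∞]
  [∞, 6, 5, 0]

This is the Floyd-Warshall all-pairs shortest-path computation. For each intermediate vertex k = 0, 1, …, 3, update dist[i][j] ← min(dist[i][j], dist[i][k] + dist[k][j]). The final matrix gives, for each (i, j), the minimum total weight of any directed path from i to j (possibly empty when i = j).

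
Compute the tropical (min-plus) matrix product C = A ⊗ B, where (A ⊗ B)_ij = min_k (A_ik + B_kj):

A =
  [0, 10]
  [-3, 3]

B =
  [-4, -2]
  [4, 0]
A ⊗ B =
  [-4, -2]
  [-7, -5]

Apply the min-plus product entry-by-entry:
  C[0][0] = min over k of (A[0][0] + B[0][0] = 0 + -4 = -4, A[0][1] + B[1][0] = 10 + 4 = 14) = -4 (attained at k = 0)
  C[0][1] = min over k of (A[0][0] + B[0][1] = 0 + -2 = -2, A[0][1] + B[1][1] = 10 + 0 = 10) = -2 (attained at k = 0)
  C[1][0] = min over k of (A[1][0] + B[0][0] = -3 + -4 = -7, A[1][1] + B[1][0] = 3 + 4 = 7) = -7 (attained at k = 0)
  C[1][1] = min over k of (A[1][0] + B[0][1] = -3 + -2 = -5, A[1][1] + B[1][1] = 3 + 0 = 3) = -5 (attained at k = 0)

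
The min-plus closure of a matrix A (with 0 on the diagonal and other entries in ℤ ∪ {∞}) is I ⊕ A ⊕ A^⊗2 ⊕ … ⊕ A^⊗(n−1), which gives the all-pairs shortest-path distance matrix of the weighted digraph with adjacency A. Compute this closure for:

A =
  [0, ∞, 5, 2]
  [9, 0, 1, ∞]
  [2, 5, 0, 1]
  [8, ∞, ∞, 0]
Closure =
  [0, 10, 5, 2]
  [3, 0, 1, 2]
  [2, 5, 0, 1]
  [8, 18, 13, 0]

This is the Floyd-Warshall all-pairs shortest-path computation. For each intermediate vertex k = 0, 1, …, 3, update dist[i][j] ← min(dist[i][j], dist[i][k] + dist[k][j]). The final matrix gives, for each (i, j), the minimum total weight of any directed path from i to j (possibly empty when i = j).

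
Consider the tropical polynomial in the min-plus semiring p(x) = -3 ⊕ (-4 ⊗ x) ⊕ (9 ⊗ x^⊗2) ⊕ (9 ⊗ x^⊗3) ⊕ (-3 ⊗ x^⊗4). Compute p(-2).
p(-2) = -11

A tropical monomial a ⊗ x^⊗i evaluates to a + i · x. Evaluating each term at x = -2:
  Term 0 contributes -3 + 0 · -2 = -3
  Term 1 contributes -4 + 1 · -2 = -6
  Term 2 contributes 9 + 2 · -2 = 5
  Term 3 contributes 9 + 3 · -2 = 3
  Term 4 contributes -3 + 4 · -2 = -11
p(-2) = ⊕ of these = min[-3, -6, 5, 3, -11] = -11.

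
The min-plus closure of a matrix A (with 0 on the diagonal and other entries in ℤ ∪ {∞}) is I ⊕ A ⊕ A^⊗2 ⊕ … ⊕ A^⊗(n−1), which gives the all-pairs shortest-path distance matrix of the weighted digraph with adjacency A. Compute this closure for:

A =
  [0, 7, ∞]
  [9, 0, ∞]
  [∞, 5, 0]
Closure =
  [0, 7, ∞]
  [9, 0, ∞]
  [14, 5, 0]

This is the Floyd-Warshall all-pairs shortest-path computation. For each intermediate vertex k = 0, 1, …, 2, update dist[i][j] ← min(dist[i][j], dist[i][k] + dist[k][j]). The final matrix gives, for each (i, j), the minimum total weight of any directed path from i to j (possibly empty when i = j).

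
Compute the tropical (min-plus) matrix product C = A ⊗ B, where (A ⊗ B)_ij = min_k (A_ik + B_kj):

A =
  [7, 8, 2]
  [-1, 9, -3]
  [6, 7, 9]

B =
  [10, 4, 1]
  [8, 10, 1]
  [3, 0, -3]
A ⊗ B =
  [5, 2, -1]
  [0, -3, -6]
  [12, 9, 6]

Apply the min-plus product entry-by-entry:
  C[0][0] = min over k of (A[0][0] + B[0][0] = 7 + 10 = 17, A[0][1] + B[1][0] = 8 + 8 = 16, A[0][2] + B[2][0] = 2 + 3 = 5) = 5 (attained at k = 2)
  C[0][1] = min over k of (A[0][0] + B[0][1] = 7 + 4 = 11, A[0][1] + B[1][1] = 8 + 10 = 18, A[0][2] + B[2][1] = 2 + 0 = 2) = 2 (attained at k = 2)
  C[0][2] = min over k of (A[0][0] + B[0][2] = 7 + 1 = 8, A[0][1] + B[1][2] = 8 + 1 = 9, A[0][2] + B[2][2] = 2 + -3 = -1) = -1 (attained at k = 2)
  C[1][0] = min over k of (A[1][0] + B[0][0] = -1 + 10 = 9, A[1][1] + B[1][0] = 9 + 8 = 17, A[1][2] + B[2][0] = -3 + 3 = 0) = 0 (attained at k = 2)
  C[1][1] = min over k of (A[1][0] + B[0][1] = -1 + 4 = 3, A[1][1] + B[1][1] = 9 + 10 = 19, A[1][2] + B[2][1] = -3 + 0 = -3) = -3 (attained at k = 2)
  C[1][2] = min over k of (A[1][0] + B[0][2] = -1 + 1 = 0, A[1][1] + B[1][2] = 9 + 1 = 10, A[1][2] + B[2][2] = -3 + -3 = -6) = -6 (attained at k = 2)
  C[2][0] = min over k of (A[2][0] + B[0][0] = 6 + 10 = 16, A[2][1] + B[1][0] = 7 + 8 = 15, A[2][2] + B[2][0] = 9 + 3 = 12) = 12 (attained at k = 2)
  C[2][1] = min over k of (A[2][0] + B[0][1] = 6 + 4 = 10, A[2][1] + B[1][1] = 7 + 10 = 17, A[2][2] + B[2][1] = 9 + 0 = 9) = 9 (attained at k = 2)
  C[2][2] = min over k of (A[2][0] + B[0][2] = 6 + 1 = 7, A[2][1] + B[1][2] = 7 + 1 = 8, A[2][2] + B[2][2] = 9 + -3 = 6) = 6 (attained at k = 2)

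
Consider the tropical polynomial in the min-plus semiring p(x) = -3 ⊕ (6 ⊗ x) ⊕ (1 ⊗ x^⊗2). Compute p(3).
p(3) = -3

A tropical monomial a ⊗ x^⊗i evaluates to a + i · x. Evaluating each term at x = 3:
  Term 0 contributes -3 + 0 · 3 = -3
  Term 1 contributes 6 + 1 · 3 = 9
  Term 2 contributes 1 + 2 · 3 = 7
p(3) = ⊕ of these = min[-3, 9, 7] = -3.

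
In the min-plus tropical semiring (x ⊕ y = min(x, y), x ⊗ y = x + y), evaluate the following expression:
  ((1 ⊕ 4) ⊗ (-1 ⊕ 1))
((1 ⊕ 4) ⊗ (-1 ⊕ 1)) = 0

Expand innermost to outermost. Recall ⊕ takes the minimum of its arguments and ⊗ takes their sum. Working out the expression ((1 ⊕ 4) ⊗ (-1 ⊕ 1)) gives 0.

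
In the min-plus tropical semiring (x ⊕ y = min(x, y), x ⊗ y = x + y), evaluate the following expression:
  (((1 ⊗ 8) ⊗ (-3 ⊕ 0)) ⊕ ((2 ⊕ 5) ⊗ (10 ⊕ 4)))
(((1 ⊗ 8) ⊗ (-3 ⊕ 0)) ⊕ ((2 ⊕ 5) ⊗ (10 ⊕ 4))) = 6

Expand innermost to outermost. Recall ⊕ takes the minimum of its arguments and ⊗ takes their sum. Working out the expression (((1 ⊗ 8) ⊗ (-3 ⊕ 0)) ⊕ ((2 ⊕ 5) ⊗ (10 ⊕ 4))) gives 6.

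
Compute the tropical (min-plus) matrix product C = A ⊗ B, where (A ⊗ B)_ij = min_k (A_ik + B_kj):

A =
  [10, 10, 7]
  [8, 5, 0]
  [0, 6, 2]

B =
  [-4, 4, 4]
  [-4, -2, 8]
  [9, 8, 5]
A ⊗ B =
  [6, 8, 12]
  [1, 3, 5]
  [-4, 4, 4]

Apply the min-plus product entry-by-entry:
  C[0][0] = min over k of (A[0][0] + B[0][0] = 10 + -4 = 6, A[0][1] + B[1][0] = 10 + -4 = 6, A[0][2] + B[2][0] = 7 + 9 = 16) = 6 (attained at k = 0)
  C[0][1] = min over k of (A[0][0] + B[0][1] = 10 + 4 = 14, A[0][1] + B[1][1] = 10 + -2 = 8, A[0][2] + B[2][1] = 7 + 8 = 15) = 8 (attained at k = 1)
  C[0][2] = min over k of (A[0][0] + B[0][2] = 10 + 4 = 14, A[0][1] + B[1][2] = 10 + 8 = 18, A[0][2] + B[2][2] = 7 + 5 = 12) = 12 (attained at k = 2)
  C[1][0] = min over k of (A[1][0] + B[0][0] = 8 + -4 = 4, A[1][1] + B[1][0] = 5 + -4 = 1, A[1][2] + B[2][0] = 0 + 9 = 9) = 1 (attained at k = 1)
  C[1][1] = min over k of (A[1][0] + B[0][1] = 8 + 4 = 12, A[1][1] + B[1][1] = 5 + -2 = 3, A[1][2] + B[2][1] = 0 + 8 = 8) = 3 (attained at k = 1)
  C[1][2] = min over k of (A[1][0] + B[0][2] = 8 + 4 = 12, A[1][1] + B[1][2] = 5 + 8 = 13, A[1][2] + B[2][2] = 0 + 5 = 5) = 5 (attained at k = 2)
  C[2][0] = min over k of (A[2][0] + B[0][0] = 0 + -4 = -4, A[2][1] + B[1][0] = 6 + -4 = 2, A[2][2] + B[2][0] = 2 + 9 = 11) = -4 (attained at k = 0)
  C[2][1] = min over k of (A[2][0] + B[0][1] = 0 + 4 = 4, A[2][1] + B[1][1] = 6 + -2 = 4, A[2][2] + B[2][1] = 2 + 8 = 10) = 4 (attained at k = 0)
  C[2][2] = min over k of (A[2][0] + B[0][2] = 0 + 4 = 4, A[2][1] + B[1][2] = 6 + 8 = 14, A[2][2] + B[2][2] = 2 + 5 = 7) = 4 (attained at k = 0)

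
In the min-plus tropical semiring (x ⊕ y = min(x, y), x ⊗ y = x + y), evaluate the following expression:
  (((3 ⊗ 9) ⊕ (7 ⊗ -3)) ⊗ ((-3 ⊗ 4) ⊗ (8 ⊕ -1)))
(((3 ⊗ 9) ⊕ (7 ⊗ -3)) ⊗ ((-3 ⊗ 4) ⊗ (8 ⊕ -1))) = 4

Expand innermost to outermost. Recall ⊕ takes the minimum of its arguments and ⊗ takes their sum. Working out the expression (((3 ⊗ 9) ⊕ (7 ⊗ -3)) ⊗ ((-3 ⊗ 4) ⊗ (8 ⊕ -1))) gives 4.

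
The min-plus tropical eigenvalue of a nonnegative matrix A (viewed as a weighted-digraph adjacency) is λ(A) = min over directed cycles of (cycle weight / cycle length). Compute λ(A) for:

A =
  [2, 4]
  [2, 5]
λ(A) = 2

Enumerate directed cycles and compute their means (weight / length). Sample:
  cycle 0 → 0: weight = 2, length = 1, mean = 2/1 ≈ 2.000
  cycle 1 → 1: weight = 5, length = 1, mean = 5/1 ≈ 5.000
  cycle 0 → 1 → 0: weight = 6, length = 2, mean = 6/2 ≈ 3.000
  cycle 1 → 0 → 1: weight = 6, length = 2, mean = 6/2 ≈ 3.000
Minimum mean = 2.000, attained e.g. along the cycle 0 → 0 with weight 2 and length 1. So λ(A) = 2/1 = 2.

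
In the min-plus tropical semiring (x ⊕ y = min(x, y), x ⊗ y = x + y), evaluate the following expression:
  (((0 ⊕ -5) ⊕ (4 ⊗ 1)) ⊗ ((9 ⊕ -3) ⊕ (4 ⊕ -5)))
(((0 ⊕ -5) ⊕ (4 ⊗ 1)) ⊗ ((9 ⊕ -3) ⊕ (4 ⊕ -5))) = -10

Expand innermost to outermost. Recall ⊕ takes the minimum of its arguments and ⊗ takes their sum. Working out the expression (((0 ⊕ -5) ⊕ (4 ⊗ 1)) ⊗ ((9 ⊕ -3) ⊕ (4 ⊕ -5))) gives -10.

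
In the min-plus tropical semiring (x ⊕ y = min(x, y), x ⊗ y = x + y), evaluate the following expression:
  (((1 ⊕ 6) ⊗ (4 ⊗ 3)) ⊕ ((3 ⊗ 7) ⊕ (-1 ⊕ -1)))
(((1 ⊕ 6) ⊗ (4 ⊗ 3)) ⊕ ((3 ⊗ 7) ⊕ (-1 ⊕ -1))) = -1

Expand innermost to outermost. Recall ⊕ takes the minimum of its arguments and ⊗ takes their sum. Working out the expression (((1 ⊕ 6) ⊗ (4 ⊗ 3)) ⊕ ((3 ⊗ 7) ⊕ (-1 ⊕ -1))) gives -1.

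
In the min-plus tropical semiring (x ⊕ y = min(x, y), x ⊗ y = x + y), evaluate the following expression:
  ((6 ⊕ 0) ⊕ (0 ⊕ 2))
((6 ⊕ 0) ⊕ (0 ⊕ 2)) = 0

Expand innermost to outermost. Recall ⊕ takes the minimum of its arguments and ⊗ takes their sum. Working out the expression ((6 ⊕ 0) ⊕ (0 ⊕ 2)) gives 0.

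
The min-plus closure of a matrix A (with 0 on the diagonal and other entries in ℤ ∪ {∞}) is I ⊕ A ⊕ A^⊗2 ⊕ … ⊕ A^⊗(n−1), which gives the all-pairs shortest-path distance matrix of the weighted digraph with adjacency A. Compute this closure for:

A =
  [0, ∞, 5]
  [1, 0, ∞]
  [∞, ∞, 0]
Closure =
  [0, ∞, 5]
  [1, 0, 6]
  [∞, ∞, 0]

This is the Floyd-Warshall all-pairs shortest-path computation. For each intermediate vertex k = 0, 1, …, 2, update dist[i][j] ← min(dist[i][j], dist[i][k] + dist[k][j]). The final matrix gives, for each (i, j), the minimum total weight of any directed path from i to j (possibly empty when i = j).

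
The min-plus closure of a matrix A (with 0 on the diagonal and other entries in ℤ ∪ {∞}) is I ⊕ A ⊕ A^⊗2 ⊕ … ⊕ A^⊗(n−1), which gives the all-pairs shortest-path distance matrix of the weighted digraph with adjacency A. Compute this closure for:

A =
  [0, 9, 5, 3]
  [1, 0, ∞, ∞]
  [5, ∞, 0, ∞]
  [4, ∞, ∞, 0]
Closure =
  [0, 9, 5, 3]
  [1, 0, 6, 4]
  [5, 14, 0, 8]
  [4, 13, 9, 0]

This is the Floyd-Warshall all-pairs shortest-path computation. For each intermediate vertex k = 0, 1, …, 3, update dist[i][j] ← min(dist[i][j], dist[i][k] + dist[k][j]). The final matrix gives, for each (i, j), the minimum total weight of any directed path from i to j (possibly empty when i = j).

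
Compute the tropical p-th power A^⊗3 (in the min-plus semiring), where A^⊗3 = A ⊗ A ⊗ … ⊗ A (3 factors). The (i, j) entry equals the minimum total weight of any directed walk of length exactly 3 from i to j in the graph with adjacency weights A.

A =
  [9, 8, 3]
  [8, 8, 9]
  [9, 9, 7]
A^⊗3 =
  [19, 19, 15]
  [20, 20, 18]
  [21, 21, 19]

Each entry (A^⊗3)_ij equals the minimum over all length-3 walks i = v_0 → v_1 → … → v_3 = j of Σ_t A[v_t][v_{t+1}]. For example, for (i, j) = (0, 2) we minimise over 9 possible intermediate vertex sequences; the minimum is 15, attained along the walk 0 → 2 → 0 → 2.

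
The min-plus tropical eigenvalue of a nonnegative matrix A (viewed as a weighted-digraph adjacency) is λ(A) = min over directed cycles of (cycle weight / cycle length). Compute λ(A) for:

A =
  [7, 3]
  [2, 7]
λ(A) = 5/2

Enumerate directed cycles and compute their means (weight / length). Sample:
  cycle 0 → 0: weight = 7, length = 1, mean = 7/1 ≈ 7.000
  cycle 1 → 1: weight = 7, length = 1, mean = 7/1 ≈ 7.000
  cycle 0 → 1 → 0: weight = 5, length = 2, mean = 5/2 ≈ 2.500
  cycle 1 → 0 → 1: weight = 5, length = 2, mean = 5/2 ≈ 2.500
Minimum mean = 2.500, attained e.g. along the cycle 0 → 1 → 0 with weight 5 and length 2. So λ(A) = 5/2 = 5/2.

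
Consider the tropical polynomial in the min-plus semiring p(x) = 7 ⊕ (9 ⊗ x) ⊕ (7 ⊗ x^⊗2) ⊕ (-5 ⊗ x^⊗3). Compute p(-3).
p(-3) = -14

A tropical monomial a ⊗ x^⊗i evaluates to a + i · x. Evaluating each term at x = -3:
  Term 0 contributes 7 + 0 · -3 = 7
  Term 1 contributes 9 + 1 · -3 = 6
  Term 2 contributes 7 + 2 · -3 = 1
  Term 3 contributes -5 + 3 · -3 = -14
p(-3) = ⊕ of these = min[7, 6, 1, -14] = -14.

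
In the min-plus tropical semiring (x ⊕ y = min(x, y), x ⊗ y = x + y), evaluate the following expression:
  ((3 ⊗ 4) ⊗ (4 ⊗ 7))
((3 ⊗ 4) ⊗ (4 ⊗ 7)) = 18

Expand innermost to outermost. Recall ⊕ takes the minimum of its arguments and ⊗ takes their sum. Working out the expression ((3 ⊗ 4) ⊗ (4 ⊗ 7)) gives 18.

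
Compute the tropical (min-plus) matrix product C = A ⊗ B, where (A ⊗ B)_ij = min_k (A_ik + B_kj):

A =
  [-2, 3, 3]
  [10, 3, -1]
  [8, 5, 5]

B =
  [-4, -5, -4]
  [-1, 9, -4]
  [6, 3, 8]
A ⊗ B =
  [-6, -7, -6]
  [2, 2, -1]
  [4, 3, 1]

Apply the min-plus product entry-by-entry:
  C[0][0] = min over k of (A[0][0] + B[0][0] = -2 + -4 = -6, A[0][1] + B[1][0] = 3 + -1 = 2, A[0][2] + B[2][0] = 3 + 6 = 9) = -6 (attained at k = 0)
  C[0][1] = min over k of (A[0][0] + B[0][1] = -2 + -5 = -7, A[0][1] + B[1][1] = 3 + 9 = 12, A[0][2] + B[2][1] = 3 + 3 = 6) = -7 (attained at k = 0)
  C[0][2] = min over k of (A[0][0] + B[0][2] = -2 + -4 = -6, A[0][1] + B[1][2] = 3 + -4 = -1, A[0][2] + B[2][2] = 3 + 8 = 11) = -6 (attained at k = 0)
  C[1][0] = min over k of (A[1][0] + B[0][0] = 10 + -4 = 6, A[1][1] + B[1][0] = 3 + -1 = 2, A[1][2] + B[2][0] = -1 + 6 = 5) = 2 (attained at k = 1)
  C[1][1] = min over k of (A[1][0] + B[0][1] = 10 + -5 = 5, A[1][1] + B[1][1] = 3 + 9 = 12, A[1][2] + B[2][1] = -1 + 3 = 2) = 2 (attained at k = 2)
  C[1][2] = min over k of (A[1][0] + B[0][2] = 10 + -4 = 6, A[1][1] + B[1][2] = 3 + -4 = -1, A[1][2] + B[2][2] = -1 + 8 = 7) = -1 (attained at k = 1)
  C[2][0] = min over k of (A[2][0] + B[0][0] = 8 + -4 = 4, A[2][1] + B[1][0] = 5 + -1 = 4, A[2][2] + B[2][0] = 5 + 6 = 11) = 4 (attained at k = 0)
  C[2][1] = min over k of (A[2][0] + B[0][1] = 8 + -5 = 3, A[2][1] + B[1][1] = 5 + 9 = 14, A[2][2] + B[2][1] = 5 + 3 = 8) = 3 (attained at k = 0)
  C[2][2] = min over k of (A[2][0] + B[0][2] = 8 + -4 = 4, A[2][1] + B[1][2] = 5 + -4 = 1, A[2][2] + B[2][2] = 5 + 8 = 13) = 1 (attained at k = 1)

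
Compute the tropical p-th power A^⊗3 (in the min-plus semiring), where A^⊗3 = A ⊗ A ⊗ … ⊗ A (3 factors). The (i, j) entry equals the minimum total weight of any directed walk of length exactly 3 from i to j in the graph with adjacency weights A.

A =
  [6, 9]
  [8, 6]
A^⊗3 =
  [18, 21]
  [20, 18]

Each entry (A^⊗3)_ij equals the minimum over all length-3 walks i = v_0 → v_1 → … → v_3 = j of Σ_t A[v_t][v_{t+1}]. For example, for (i, j) = (0, 1) we minimise over 4 possible intermediate vertex sequences; the minimum is 21, attained along the walk 0 → 0 → 0 → 1.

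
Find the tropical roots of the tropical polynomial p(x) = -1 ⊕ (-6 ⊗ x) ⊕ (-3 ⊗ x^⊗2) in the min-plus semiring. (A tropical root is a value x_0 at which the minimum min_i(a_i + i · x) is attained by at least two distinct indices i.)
Roots: {-3, 5}

Each tropical root is a break point of the lower envelope of the lines y = a_i + i · x (there are 3 lines, with slopes 0, 1, ..., 2). Only the lines that attain the minimum somewhere contribute to roots; other lines are dominated. Here the surviving (envelope) indices are i = 2, i = 1, i = 0.
Intersections between consecutive envelope lines give the roots: for adjacent envelope indices i < j the intersection is x = (a_i − a_j) / (j − i). Reading off the sorted break points: {-3, 5}.
Verification: at each break x_0, at least two indices attain the minimum of min_i(a_i + i · x_0).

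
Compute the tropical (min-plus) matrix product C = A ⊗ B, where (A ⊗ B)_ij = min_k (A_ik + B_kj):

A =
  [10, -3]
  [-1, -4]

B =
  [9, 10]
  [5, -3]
A ⊗ B =
  [2, -6]
  [1, -7]

Apply the min-plus product entry-by-entry:
  C[0][0] = min over k of (A[0][0] + B[0][0] = 10 + 9 = 19, A[0][1] + B[1][0] = -3 + 5 = 2) = 2 (attained at k = 1)
  C[0][1] = min over k of (A[0][0] + B[0][1] = 10 + 10 = 20, A[0][1] + B[1][1] = -3 + -3 = -6) = -6 (attained at k = 1)
  C[1][0] = min over k of (A[1][0] + B[0][0] = -1 + 9 = 8, A[1][1] + B[1][0] = -4 + 5 = 1) = 1 (attained at k = 1)
  C[1][1] = min over k of (A[1][0] + B[0][1] = -1 + 10 = 9, A[1][1] + B[1][1] = -4 + -3 = -7) = -7 (attained at k = 1)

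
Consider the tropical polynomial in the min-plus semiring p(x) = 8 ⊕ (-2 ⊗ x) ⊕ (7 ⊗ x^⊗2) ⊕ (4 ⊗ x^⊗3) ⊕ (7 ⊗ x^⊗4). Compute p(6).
p(6) = 4

A tropical monomial a ⊗ x^⊗i evaluates to a + i · x. Evaluating each term at x = 6:
  Term 0 contributes 8 + 0 · 6 = 8
  Term 1 contributes -2 + 1 · 6 = 4
  Term 2 contributes 7 + 2 · 6 = 19
  Term 3 contributes 4 + 3 · 6 = 22
  Term 4 contributes 7 + 4 · 6 = 31
p(6) = ⊕ of these = min[8, 4, 19, 22, 31] = 4.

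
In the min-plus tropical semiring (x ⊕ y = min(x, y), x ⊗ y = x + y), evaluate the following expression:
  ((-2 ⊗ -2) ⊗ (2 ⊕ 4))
((-2 ⊗ -2) ⊗ (2 ⊕ 4)) = -2

Expand innermost to outermost. Recall ⊕ takes the minimum of its arguments and ⊗ takes their sum. Working out the expression ((-2 ⊗ -2) ⊗ (2 ⊕ 4)) gives -2.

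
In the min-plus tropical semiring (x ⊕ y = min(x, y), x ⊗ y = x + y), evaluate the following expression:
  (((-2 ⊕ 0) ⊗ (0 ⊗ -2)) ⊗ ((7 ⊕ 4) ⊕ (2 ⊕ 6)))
(((-2 ⊕ 0) ⊗ (0 ⊗ -2)) ⊗ ((7 ⊕ 4) ⊕ (2 ⊕ 6))) = -2

Expand innermost to outermost. Recall ⊕ takes the minimum of its arguments and ⊗ takes their sum. Working out the expression (((-2 ⊕ 0) ⊗ (0 ⊗ -2)) ⊗ ((7 ⊕ 4) ⊕ (2 ⊕ 6))) gives -2.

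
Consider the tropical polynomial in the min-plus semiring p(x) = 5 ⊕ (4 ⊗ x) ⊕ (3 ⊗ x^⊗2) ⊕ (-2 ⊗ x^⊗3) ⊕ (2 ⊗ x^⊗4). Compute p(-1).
p(-1) = -5

A tropical monomial a ⊗ x^⊗i evaluates to a + i · x. Evaluating each term at x = -1:
  Term 0 contributes 5 + 0 · -1 = 5
  Term 1 contributes 4 + 1 · -1 = 3
  Term 2 contributes 3 + 2 · -1 = 1
  Term 3 contributes -2 + 3 · -1 = -5
  Term 4 contributes 2 + 4 · -1 = -2
p(-1) = ⊕ of these = min[5, 3, 1, -5, -2] = -5.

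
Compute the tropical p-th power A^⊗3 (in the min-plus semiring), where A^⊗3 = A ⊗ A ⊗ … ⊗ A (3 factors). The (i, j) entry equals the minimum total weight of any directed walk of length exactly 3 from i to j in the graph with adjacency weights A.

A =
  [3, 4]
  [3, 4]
A^⊗3 =
  [9, 10]
  [9, 10]

Each entry (A^⊗3)_ij equals the minimum over all length-3 walks i = v_0 → v_1 → … → v_3 = j of Σ_t A[v_t][v_{t+1}]. For example, for (i, j) = (0, 1) we minimise over 4 possible intermediate vertex sequences; the minimum is 10, attained along the walk 0 → 0 → 0 → 1.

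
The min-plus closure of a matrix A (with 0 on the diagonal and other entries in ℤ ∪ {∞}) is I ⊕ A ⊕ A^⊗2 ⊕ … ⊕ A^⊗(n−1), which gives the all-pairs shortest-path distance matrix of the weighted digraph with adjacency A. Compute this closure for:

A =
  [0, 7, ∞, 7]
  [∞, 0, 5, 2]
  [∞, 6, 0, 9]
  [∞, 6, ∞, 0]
Closure =
  [0, 7, 12, 7]
  [∞, 0, 5, 2]
  [∞, 6, 0, 8]
  [∞, 6, 11, 0]

This is the Floyd-Warshall all-pairs shortest-path computation. For each intermediate vertex k = 0, 1, …, 3, update dist[i][j] ← min(dist[i][j], dist[i][k] + dist[k][j]). The final matrix gives, for each (i, j), the minimum total weight of any directed path from i to j (possibly empty when i = j).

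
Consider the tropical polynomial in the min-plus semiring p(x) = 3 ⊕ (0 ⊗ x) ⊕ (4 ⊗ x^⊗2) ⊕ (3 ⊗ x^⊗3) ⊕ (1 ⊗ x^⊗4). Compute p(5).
p(5) = 3

A tropical monomial a ⊗ x^⊗i evaluates to a + i · x. Evaluating each term at x = 5:
  Term 0 contributes 3 + 0 · 5 = 3
  Term 1 contributes 0 + 1 · 5 = 5
  Term 2 contributes 4 + 2 · 5 = 14
  Term 3 contributes 3 + 3 · 5 = 18
  Term 4 contributes 1 + 4 · 5 = 21
p(5) = ⊕ of these = min[3, 5, 14, 18, 21] = 3.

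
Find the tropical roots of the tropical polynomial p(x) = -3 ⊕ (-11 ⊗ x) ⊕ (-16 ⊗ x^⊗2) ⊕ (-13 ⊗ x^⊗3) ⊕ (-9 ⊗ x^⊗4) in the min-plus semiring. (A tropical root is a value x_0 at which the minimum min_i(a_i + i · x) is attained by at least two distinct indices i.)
Roots: {-4, -3, 5, 8}

Each tropical root is a break point of the lower envelope of the lines y = a_i + i · x (there are 5 lines, with slopes 0, 1, ..., 4). Only the lines that attain the minimum somewhere contribute to roots; other lines are dominated. Here the surviving (envelope) indices are i = 4, i = 3, i = 2, i = 1, i = 0.
Intersections between consecutive envelope lines give the roots: for adjacent envelope indices i < j the intersection is x = (a_i − a_j) / (j − i). Reading off the sorted break points: {-4, -3, 5, 8}.
Verification: at each break x_0, at least two indices attain the minimum of min_i(a_i + i · x_0).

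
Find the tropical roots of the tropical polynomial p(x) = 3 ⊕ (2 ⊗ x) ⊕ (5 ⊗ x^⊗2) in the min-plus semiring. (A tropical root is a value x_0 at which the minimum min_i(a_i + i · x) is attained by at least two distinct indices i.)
Roots: {-3, 1}

Each tropical root is a break point of the lower envelope of the lines y = a_i + i · x (there are 3 lines, with slopes 0, 1, ..., 2). Only the lines that attain the minimum somewhere contribute to roots; other lines are dominated. Here the surviving (envelope) indices are i = 2, i = 1, i = 0.
Intersections between consecutive envelope lines give the roots: for adjacent envelope indices i < j the intersection is x = (a_i − a_j) / (j − i). Reading off the sorted break points: {-3, 1}.
Verification: at each break x_0, at least two indices attain the minimum of min_i(a_i + i · x_0).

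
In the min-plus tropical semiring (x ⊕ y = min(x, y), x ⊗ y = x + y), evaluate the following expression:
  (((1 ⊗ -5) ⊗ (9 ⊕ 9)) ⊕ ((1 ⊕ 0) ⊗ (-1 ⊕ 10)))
(((1 ⊗ -5) ⊗ (9 ⊕ 9)) ⊕ ((1 ⊕ 0) ⊗ (-1 ⊕ 10))) = -1

Expand innermost to outermost. Recall ⊕ takes the minimum of its arguments and ⊗ takes their sum. Working out the expression (((1 ⊗ -5) ⊗ (9 ⊕ 9)) ⊕ ((1 ⊕ 0) ⊗ (-1 ⊕ 10))) gives -1.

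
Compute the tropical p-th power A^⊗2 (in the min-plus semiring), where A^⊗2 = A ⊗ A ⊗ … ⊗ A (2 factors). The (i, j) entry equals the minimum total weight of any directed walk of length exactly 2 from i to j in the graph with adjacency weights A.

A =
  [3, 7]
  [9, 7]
A^⊗2 =
  [6, 10]
  [12, 14]

Each entry (A^⊗2)_ij equals the minimum over all length-2 walks i = v_0 → v_1 → … → v_2 = j of Σ_t A[v_t][v_{t+1}]. For example, for (i, j) = (0, 1) we minimise over 2 possible intermediate vertex sequences; the minimum is 10, attained along the walk 0 → 0 → 1.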